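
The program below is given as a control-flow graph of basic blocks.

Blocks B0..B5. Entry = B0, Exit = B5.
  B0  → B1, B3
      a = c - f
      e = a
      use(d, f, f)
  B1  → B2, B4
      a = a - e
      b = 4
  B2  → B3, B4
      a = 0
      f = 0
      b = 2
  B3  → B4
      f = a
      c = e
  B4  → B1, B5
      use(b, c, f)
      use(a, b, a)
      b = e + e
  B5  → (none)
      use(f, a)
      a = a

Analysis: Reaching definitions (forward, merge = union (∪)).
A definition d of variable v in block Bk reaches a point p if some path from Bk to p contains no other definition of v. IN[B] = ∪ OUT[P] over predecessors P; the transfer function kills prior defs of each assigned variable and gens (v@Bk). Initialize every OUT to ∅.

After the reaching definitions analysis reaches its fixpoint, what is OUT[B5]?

Answer: {a@B5, b@B4, c@B3, e@B0, f@B2, f@B3}

Derivation:
Fixpoint table:
  B0:  IN={}  OUT={a@B0, e@B0}
  B1:  IN={a@B0, a@B1, a@B2, b@B4, c@B3, e@B0, f@B2, f@B3}  OUT={a@B1, b@B1, c@B3, e@B0, f@B2, f@B3}
  B2:  IN={a@B1, b@B1, c@B3, e@B0, f@B2, f@B3}  OUT={a@B2, b@B2, c@B3, e@B0, f@B2}
  B3:  IN={a@B0, a@B2, b@B2, c@B3, e@B0, f@B2}  OUT={a@B0, a@B2, b@B2, c@B3, e@B0, f@B3}
  B4:  IN={a@B0, a@B1, a@B2, b@B1, b@B2, c@B3, e@B0, f@B2, f@B3}  OUT={a@B0, a@B1, a@B2, b@B4, c@B3, e@B0, f@B2, f@B3}
  B5:  IN={a@B0, a@B1, a@B2, b@B4, c@B3, e@B0, f@B2, f@B3}  OUT={a@B5, b@B4, c@B3, e@B0, f@B2, f@B3}

Merge at B5: IN[B5] = OUT[B4] = {a@B0, a@B1, a@B2, b@B4, c@B3, e@B0, f@B2, f@B3}
Applying B5's transfer function to that IN value gives OUT[B5] (row B5 above).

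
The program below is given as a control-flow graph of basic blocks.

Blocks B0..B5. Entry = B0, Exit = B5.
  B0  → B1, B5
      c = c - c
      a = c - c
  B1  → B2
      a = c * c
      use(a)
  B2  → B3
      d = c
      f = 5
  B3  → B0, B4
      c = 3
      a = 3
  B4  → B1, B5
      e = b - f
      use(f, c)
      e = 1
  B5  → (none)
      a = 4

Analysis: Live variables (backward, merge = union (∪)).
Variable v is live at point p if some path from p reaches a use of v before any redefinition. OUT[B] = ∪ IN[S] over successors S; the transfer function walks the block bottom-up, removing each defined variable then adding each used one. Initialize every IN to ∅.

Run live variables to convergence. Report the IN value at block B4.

Fixpoint table:
  B0: | IN={b, c} | OUT={b, c}
  B1: | IN={b, c} | OUT={b, c}
  B2: | IN={b, c} | OUT={b, f}
  B3: | IN={b, f} | OUT={b, c, f}
  B4: | IN={b, c, f} | OUT={b, c}
  B5: | IN={} | OUT={}

Merge at B4: OUT[B4] = IN[B1] ⊔ IN[B5] = {b, c}
Applying B4's transfer function to that OUT value gives IN[B4] (row B4 above).

Answer: {b, c, f}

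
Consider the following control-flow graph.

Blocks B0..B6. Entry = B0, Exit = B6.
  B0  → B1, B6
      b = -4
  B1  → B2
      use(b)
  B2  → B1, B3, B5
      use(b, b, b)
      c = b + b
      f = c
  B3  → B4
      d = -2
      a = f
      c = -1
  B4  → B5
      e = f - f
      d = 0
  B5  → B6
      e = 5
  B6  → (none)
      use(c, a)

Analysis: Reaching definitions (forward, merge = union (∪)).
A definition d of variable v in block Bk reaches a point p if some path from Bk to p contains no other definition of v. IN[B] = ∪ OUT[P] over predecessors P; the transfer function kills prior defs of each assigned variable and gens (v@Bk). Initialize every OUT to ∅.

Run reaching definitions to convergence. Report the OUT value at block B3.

Fixpoint table:
  B0:   IN={}   OUT={b@B0}
  B1:   IN={b@B0, c@B2, f@B2}   OUT={b@B0, c@B2, f@B2}
  B2:   IN={b@B0, c@B2, f@B2}   OUT={b@B0, c@B2, f@B2}
  B3:   IN={b@B0, c@B2, f@B2}   OUT={a@B3, b@B0, c@B3, d@B3, f@B2}
  B4:   IN={a@B3, b@B0, c@B3, d@B3, f@B2}   OUT={a@B3, b@B0, c@B3, d@B4, e@B4, f@B2}
  B5:   IN={a@B3, b@B0, c@B2, c@B3, d@B4, e@B4, f@B2}   OUT={a@B3, b@B0, c@B2, c@B3, d@B4, e@B5, f@B2}
  B6:   IN={a@B3, b@B0, c@B2, c@B3, d@B4, e@B5, f@B2}   OUT={a@B3, b@B0, c@B2, c@B3, d@B4, e@B5, f@B2}

Merge at B3: IN[B3] = OUT[B2] = {b@B0, c@B2, f@B2}
Applying B3's transfer function to that IN value gives OUT[B3] (row B3 above).

Answer: {a@B3, b@B0, c@B3, d@B3, f@B2}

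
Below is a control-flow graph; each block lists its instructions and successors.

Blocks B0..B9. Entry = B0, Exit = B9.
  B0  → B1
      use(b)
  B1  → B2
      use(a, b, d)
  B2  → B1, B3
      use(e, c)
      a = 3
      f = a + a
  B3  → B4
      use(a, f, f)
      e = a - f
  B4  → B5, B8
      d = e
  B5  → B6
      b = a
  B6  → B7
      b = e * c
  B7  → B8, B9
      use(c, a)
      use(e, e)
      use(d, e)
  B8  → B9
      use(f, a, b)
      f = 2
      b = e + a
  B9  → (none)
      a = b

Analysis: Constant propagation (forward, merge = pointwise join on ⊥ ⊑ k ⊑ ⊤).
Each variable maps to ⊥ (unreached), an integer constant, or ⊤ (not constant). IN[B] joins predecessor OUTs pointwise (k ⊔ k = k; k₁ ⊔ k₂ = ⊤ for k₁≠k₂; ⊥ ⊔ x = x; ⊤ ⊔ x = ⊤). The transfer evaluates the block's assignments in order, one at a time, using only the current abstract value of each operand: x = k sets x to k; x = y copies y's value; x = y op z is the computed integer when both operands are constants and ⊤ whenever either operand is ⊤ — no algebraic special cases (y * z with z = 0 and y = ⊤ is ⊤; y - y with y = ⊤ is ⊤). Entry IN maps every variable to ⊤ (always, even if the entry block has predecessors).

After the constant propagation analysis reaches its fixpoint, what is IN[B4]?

Answer: {a: 3, b: ⊤, c: ⊤, d: ⊤, e: -3, f: 6}

Trace:
Converged values:
  B0:   IN=(all ⊤)   OUT=(all ⊤)
  B1:   IN=(all ⊤)   OUT=(all ⊤)
  B2:   IN=(all ⊤)   OUT={a:3, f:6; rest ⊤}
  B3:   IN={a:3, f:6; rest ⊤}   OUT={a:3, e:-3, f:6; rest ⊤}
  B4:   IN={a:3, e:-3, f:6; rest ⊤}   OUT={a:3, d:-3, e:-3, f:6; rest ⊤}
  B5:   IN={a:3, d:-3, e:-3, f:6; rest ⊤}   OUT={a:3, b:3, d:-3, e:-3, f:6; rest ⊤}
  B6:   IN={a:3, b:3, d:-3, e:-3, f:6; rest ⊤}   OUT={a:3, d:-3, e:-3, f:6; rest ⊤}
  B7:   IN={a:3, d:-3, e:-3, f:6; rest ⊤}   OUT={a:3, d:-3, e:-3, f:6; rest ⊤}
  B8:   IN={a:3, d:-3, e:-3, f:6; rest ⊤}   OUT={a:3, b:0, d:-3, e:-3, f:2; rest ⊤}
  B9:   IN={a:3, d:-3, e:-3; rest ⊤}   OUT={d:-3, e:-3; rest ⊤}

Merge at B4: IN[B4] = OUT[B3] = {a: 3, b: ⊤, c: ⊤, d: ⊤, e: -3, f: 6}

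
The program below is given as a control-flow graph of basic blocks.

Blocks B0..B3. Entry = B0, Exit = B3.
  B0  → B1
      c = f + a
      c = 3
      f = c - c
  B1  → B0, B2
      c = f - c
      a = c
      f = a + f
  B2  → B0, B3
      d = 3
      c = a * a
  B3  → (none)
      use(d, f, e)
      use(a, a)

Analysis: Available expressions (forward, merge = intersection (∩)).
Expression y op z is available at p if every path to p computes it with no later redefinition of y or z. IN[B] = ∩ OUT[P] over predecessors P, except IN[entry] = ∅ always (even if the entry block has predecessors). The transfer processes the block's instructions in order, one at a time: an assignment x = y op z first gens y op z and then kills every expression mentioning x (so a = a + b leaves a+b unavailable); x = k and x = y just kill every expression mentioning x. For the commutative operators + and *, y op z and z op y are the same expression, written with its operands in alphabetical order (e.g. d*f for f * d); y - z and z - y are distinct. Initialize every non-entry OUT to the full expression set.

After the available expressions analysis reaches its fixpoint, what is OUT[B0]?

Converged values:
  B0: | IN={} | OUT={c-c}
  B1: | IN={c-c} | OUT={}
  B2: | IN={} | OUT={a*a}
  B3: | IN={a*a} | OUT={a*a}

Merge at B0 (entry node, so the boundary value {} is joined with the incoming edge(s)): IN[B0] = {} ∩ OUT[B1] ∩ OUT[B2] = {}
Applying B0's transfer function to that IN value gives OUT[B0] (row B0 above).

Answer: {c-c}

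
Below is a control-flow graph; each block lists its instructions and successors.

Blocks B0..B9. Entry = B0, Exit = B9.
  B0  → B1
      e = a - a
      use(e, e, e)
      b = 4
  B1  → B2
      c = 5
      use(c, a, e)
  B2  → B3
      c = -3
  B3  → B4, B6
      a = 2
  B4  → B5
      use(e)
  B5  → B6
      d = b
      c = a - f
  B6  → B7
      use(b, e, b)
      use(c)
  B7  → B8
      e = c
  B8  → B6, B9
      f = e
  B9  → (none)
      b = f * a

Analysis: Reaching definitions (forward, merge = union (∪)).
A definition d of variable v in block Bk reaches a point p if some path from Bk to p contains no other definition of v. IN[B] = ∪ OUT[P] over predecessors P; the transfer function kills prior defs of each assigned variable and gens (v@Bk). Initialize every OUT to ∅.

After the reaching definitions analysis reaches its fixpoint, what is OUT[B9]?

Answer: {a@B3, b@B9, c@B2, c@B5, d@B5, e@B7, f@B8}

Trace:
Fixpoint table:
  B0: | IN={} | OUT={b@B0, e@B0}
  B1: | IN={b@B0, e@B0} | OUT={b@B0, c@B1, e@B0}
  B2: | IN={b@B0, c@B1, e@B0} | OUT={b@B0, c@B2, e@B0}
  B3: | IN={b@B0, c@B2, e@B0} | OUT={a@B3, b@B0, c@B2, e@B0}
  B4: | IN={a@B3, b@B0, c@B2, e@B0} | OUT={a@B3, b@B0, c@B2, e@B0}
  B5: | IN={a@B3, b@B0, c@B2, e@B0} | OUT={a@B3, b@B0, c@B5, d@B5, e@B0}
  B6: | IN={a@B3, b@B0, c@B2, c@B5, d@B5, e@B0, e@B7, f@B8} | OUT={a@B3, b@B0, c@B2, c@B5, d@B5, e@B0, e@B7, f@B8}
  B7: | IN={a@B3, b@B0, c@B2, c@B5, d@B5, e@B0, e@B7, f@B8} | OUT={a@B3, b@B0, c@B2, c@B5, d@B5, e@B7, f@B8}
  B8: | IN={a@B3, b@B0, c@B2, c@B5, d@B5, e@B7, f@B8} | OUT={a@B3, b@B0, c@B2, c@B5, d@B5, e@B7, f@B8}
  B9: | IN={a@B3, b@B0, c@B2, c@B5, d@B5, e@B7, f@B8} | OUT={a@B3, b@B9, c@B2, c@B5, d@B5, e@B7, f@B8}

Merge at B9: IN[B9] = OUT[B8] = {a@B3, b@B0, c@B2, c@B5, d@B5, e@B7, f@B8}
Applying B9's transfer function to that IN value gives OUT[B9] (row B9 above).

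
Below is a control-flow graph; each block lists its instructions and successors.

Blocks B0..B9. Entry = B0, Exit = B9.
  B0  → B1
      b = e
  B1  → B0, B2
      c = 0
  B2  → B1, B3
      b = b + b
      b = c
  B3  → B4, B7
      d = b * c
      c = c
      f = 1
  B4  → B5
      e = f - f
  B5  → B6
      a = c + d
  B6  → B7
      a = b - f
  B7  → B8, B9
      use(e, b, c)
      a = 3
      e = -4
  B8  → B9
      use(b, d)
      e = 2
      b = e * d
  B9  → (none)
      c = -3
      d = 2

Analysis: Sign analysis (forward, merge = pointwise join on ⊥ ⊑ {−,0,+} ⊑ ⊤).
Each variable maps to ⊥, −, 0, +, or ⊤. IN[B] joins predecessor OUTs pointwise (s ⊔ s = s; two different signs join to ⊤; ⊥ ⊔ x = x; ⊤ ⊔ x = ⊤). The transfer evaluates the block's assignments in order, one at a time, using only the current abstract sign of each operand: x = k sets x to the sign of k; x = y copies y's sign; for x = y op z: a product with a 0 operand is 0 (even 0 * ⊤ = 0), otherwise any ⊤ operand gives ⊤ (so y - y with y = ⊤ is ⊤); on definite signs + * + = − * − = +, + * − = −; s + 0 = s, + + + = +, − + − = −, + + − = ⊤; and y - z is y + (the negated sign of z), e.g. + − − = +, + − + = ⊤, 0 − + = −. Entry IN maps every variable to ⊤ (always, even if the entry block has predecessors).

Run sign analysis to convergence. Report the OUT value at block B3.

Per-block solution:
  B0:  IN=(all ⊤)  OUT=(all ⊤)
  B1:  IN=(all ⊤)  OUT={c:0; rest ⊤}
  B2:  IN={c:0; rest ⊤}  OUT={b:0, c:0; rest ⊤}
  B3:  IN={b:0, c:0; rest ⊤}  OUT={b:0, c:0, d:0, f:+; rest ⊤}
  B4:  IN={b:0, c:0, d:0, f:+; rest ⊤}  OUT={b:0, c:0, d:0, f:+; rest ⊤}
  B5:  IN={b:0, c:0, d:0, f:+; rest ⊤}  OUT={a:0, b:0, c:0, d:0, f:+; rest ⊤}
  B6:  IN={a:0, b:0, c:0, d:0, f:+; rest ⊤}  OUT={a:-, b:0, c:0, d:0, f:+; rest ⊤}
  B7:  IN={b:0, c:0, d:0, f:+; rest ⊤}  OUT={a:+, b:0, c:0, d:0, e:-, f:+; rest ⊤}
  B8:  IN={a:+, b:0, c:0, d:0, e:-, f:+; rest ⊤}  OUT={a:+, b:0, c:0, d:0, e:+, f:+; rest ⊤}
  B9:  IN={a:+, b:0, c:0, d:0, f:+; rest ⊤}  OUT={a:+, b:0, c:-, d:+, f:+; rest ⊤}

Merge at B3: IN[B3] = OUT[B2] = {a: ⊤, b: 0, c: 0, d: ⊤, e: ⊤, f: ⊤}
Applying B3's transfer function to that IN value gives OUT[B3] (row B3 above).

Answer: {a: ⊤, b: 0, c: 0, d: 0, e: ⊤, f: +}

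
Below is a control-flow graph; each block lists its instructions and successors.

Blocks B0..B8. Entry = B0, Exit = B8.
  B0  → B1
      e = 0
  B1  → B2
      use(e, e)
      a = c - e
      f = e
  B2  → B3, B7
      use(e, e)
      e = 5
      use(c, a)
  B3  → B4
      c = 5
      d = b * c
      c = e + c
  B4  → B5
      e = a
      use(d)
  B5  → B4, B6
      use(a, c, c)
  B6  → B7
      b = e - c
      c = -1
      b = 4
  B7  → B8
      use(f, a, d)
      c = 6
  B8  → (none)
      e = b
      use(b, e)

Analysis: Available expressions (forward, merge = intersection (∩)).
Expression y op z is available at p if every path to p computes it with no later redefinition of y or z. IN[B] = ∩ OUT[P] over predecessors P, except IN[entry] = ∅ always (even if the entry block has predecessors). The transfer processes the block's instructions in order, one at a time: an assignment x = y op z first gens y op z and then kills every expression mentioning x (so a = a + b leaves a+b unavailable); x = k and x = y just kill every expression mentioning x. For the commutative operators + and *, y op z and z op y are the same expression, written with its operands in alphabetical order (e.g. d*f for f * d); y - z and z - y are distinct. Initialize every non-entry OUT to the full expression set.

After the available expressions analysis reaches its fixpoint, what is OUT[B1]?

Answer: {c-e}

Trace:
Fixpoint table:
  B0: | IN={} | OUT={}
  B1: | IN={} | OUT={c-e}
  B2: | IN={c-e} | OUT={}
  B3: | IN={} | OUT={}
  B4: | IN={} | OUT={}
  B5: | IN={} | OUT={}
  B6: | IN={} | OUT={}
  B7: | IN={} | OUT={}
  B8: | IN={} | OUT={}

Merge at B1: IN[B1] = OUT[B0] = {}
Applying B1's transfer function to that IN value gives OUT[B1] (row B1 above).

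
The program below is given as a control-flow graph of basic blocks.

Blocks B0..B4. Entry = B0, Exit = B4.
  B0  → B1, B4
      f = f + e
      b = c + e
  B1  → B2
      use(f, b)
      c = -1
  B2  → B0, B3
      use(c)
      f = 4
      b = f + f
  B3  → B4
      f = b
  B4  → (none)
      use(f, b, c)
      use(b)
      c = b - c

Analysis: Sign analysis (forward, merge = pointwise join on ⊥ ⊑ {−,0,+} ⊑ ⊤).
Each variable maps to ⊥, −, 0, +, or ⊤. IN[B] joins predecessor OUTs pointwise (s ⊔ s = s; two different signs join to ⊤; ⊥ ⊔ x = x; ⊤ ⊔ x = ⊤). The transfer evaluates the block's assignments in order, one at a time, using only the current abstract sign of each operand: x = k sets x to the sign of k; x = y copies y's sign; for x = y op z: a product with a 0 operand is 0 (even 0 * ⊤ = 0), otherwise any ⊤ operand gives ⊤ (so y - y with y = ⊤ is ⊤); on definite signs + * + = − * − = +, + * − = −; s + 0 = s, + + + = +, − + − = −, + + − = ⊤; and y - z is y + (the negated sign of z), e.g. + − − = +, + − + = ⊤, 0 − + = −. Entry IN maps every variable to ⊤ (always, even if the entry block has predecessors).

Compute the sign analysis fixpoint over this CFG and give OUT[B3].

Fixpoint table:
  B0:   IN=(all ⊤)   OUT=(all ⊤)
  B1:   IN=(all ⊤)   OUT={c:-; rest ⊤}
  B2:   IN={c:-; rest ⊤}   OUT={b:+, c:-, f:+; rest ⊤}
  B3:   IN={b:+, c:-, f:+; rest ⊤}   OUT={b:+, c:-, f:+; rest ⊤}
  B4:   IN=(all ⊤)   OUT=(all ⊤)

Merge at B3: IN[B3] = OUT[B2] = {a: ⊤, b: +, c: -, d: ⊤, e: ⊤, f: +}
Applying B3's transfer function to that IN value gives OUT[B3] (row B3 above).

Answer: {a: ⊤, b: +, c: -, d: ⊤, e: ⊤, f: +}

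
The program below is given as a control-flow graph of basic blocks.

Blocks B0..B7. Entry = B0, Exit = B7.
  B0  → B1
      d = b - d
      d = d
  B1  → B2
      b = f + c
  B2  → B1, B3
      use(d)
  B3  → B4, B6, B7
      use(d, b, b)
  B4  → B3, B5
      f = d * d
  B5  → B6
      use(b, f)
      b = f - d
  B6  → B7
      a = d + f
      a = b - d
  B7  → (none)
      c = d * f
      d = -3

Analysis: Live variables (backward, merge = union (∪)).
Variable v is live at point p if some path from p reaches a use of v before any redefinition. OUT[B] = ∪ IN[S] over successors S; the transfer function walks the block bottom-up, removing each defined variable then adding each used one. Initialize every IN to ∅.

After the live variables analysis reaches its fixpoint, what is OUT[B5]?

Answer: {b, d, f}

Trace:
Converged values:
  B0:   IN={b, c, d, f}   OUT={c, d, f}
  B1:   IN={c, d, f}   OUT={b, c, d, f}
  B2:   IN={b, c, d, f}   OUT={b, c, d, f}
  B3:   IN={b, d, f}   OUT={b, d, f}
  B4:   IN={b, d}   OUT={b, d, f}
  B5:   IN={b, d, f}   OUT={b, d, f}
  B6:   IN={b, d, f}   OUT={d, f}
  B7:   IN={d, f}   OUT={}

Merge at B5: OUT[B5] = IN[B6] = {b, d, f}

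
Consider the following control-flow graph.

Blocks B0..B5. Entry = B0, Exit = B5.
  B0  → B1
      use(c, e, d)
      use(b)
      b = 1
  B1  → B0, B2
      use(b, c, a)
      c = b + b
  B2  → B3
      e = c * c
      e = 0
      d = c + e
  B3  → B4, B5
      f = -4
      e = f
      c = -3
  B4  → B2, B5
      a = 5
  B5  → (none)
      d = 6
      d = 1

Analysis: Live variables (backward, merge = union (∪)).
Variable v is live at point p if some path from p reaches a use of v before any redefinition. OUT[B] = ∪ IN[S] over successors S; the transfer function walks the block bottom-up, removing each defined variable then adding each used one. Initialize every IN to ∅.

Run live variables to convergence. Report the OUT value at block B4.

Answer: {c}

Working:
Fixpoint table:
  B0:   IN={a, b, c, d, e}   OUT={a, b, c, d, e}
  B1:   IN={a, b, c, d, e}   OUT={a, b, c, d, e}
  B2:   IN={c}   OUT={}
  B3:   IN={}   OUT={c}
  B4:   IN={c}   OUT={c}
  B5:   IN={}   OUT={}

Merge at B4: OUT[B4] = IN[B2] ⊔ IN[B5] = {c}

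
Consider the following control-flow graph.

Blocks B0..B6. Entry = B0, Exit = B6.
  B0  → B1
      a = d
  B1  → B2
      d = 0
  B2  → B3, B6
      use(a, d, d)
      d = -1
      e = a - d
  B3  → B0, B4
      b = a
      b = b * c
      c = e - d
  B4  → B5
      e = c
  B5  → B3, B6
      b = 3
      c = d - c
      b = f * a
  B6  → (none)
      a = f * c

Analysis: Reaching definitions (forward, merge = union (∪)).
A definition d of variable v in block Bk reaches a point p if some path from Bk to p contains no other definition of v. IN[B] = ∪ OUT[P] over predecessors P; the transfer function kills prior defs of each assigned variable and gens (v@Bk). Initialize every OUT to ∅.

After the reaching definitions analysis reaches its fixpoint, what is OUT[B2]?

Fixpoint table:
  B0: | IN={a@B0, b@B3, c@B3, d@B2, e@B2, e@B4} | OUT={a@B0, b@B3, c@B3, d@B2, e@B2, e@B4}
  B1: | IN={a@B0, b@B3, c@B3, d@B2, e@B2, e@B4} | OUT={a@B0, b@B3, c@B3, d@B1, e@B2, e@B4}
  B2: | IN={a@B0, b@B3, c@B3, d@B1, e@B2, e@B4} | OUT={a@B0, b@B3, c@B3, d@B2, e@B2}
  B3: | IN={a@B0, b@B3, b@B5, c@B3, c@B5, d@B2, e@B2, e@B4} | OUT={a@B0, b@B3, c@B3, d@B2, e@B2, e@B4}
  B4: | IN={a@B0, b@B3, c@B3, d@B2, e@B2, e@B4} | OUT={a@B0, b@B3, c@B3, d@B2, e@B4}
  B5: | IN={a@B0, b@B3, c@B3, d@B2, e@B4} | OUT={a@B0, b@B5, c@B5, d@B2, e@B4}
  B6: | IN={a@B0, b@B3, b@B5, c@B3, c@B5, d@B2, e@B2, e@B4} | OUT={a@B6, b@B3, b@B5, c@B3, c@B5, d@B2, e@B2, e@B4}

Merge at B2: IN[B2] = OUT[B1] = {a@B0, b@B3, c@B3, d@B1, e@B2, e@B4}
Applying B2's transfer function to that IN value gives OUT[B2] (row B2 above).

Answer: {a@B0, b@B3, c@B3, d@B2, e@B2}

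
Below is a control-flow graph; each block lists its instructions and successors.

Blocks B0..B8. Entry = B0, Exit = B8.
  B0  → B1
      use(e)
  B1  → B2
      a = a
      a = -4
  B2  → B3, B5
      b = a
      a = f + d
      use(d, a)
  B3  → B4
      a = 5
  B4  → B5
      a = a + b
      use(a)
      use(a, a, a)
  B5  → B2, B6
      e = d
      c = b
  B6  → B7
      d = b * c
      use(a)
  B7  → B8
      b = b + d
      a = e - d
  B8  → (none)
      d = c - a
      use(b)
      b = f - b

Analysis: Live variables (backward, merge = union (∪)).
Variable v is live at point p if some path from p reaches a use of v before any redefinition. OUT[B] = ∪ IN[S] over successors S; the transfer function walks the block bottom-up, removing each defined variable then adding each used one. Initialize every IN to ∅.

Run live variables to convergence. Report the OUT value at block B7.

Answer: {a, b, c, f}

Derivation:
Converged values:
  B0:   IN={a, d, e, f}   OUT={a, d, f}
  B1:   IN={a, d, f}   OUT={a, d, f}
  B2:   IN={a, d, f}   OUT={a, b, d, f}
  B3:   IN={b, d, f}   OUT={a, b, d, f}
  B4:   IN={a, b, d, f}   OUT={a, b, d, f}
  B5:   IN={a, b, d, f}   OUT={a, b, c, d, e, f}
  B6:   IN={a, b, c, e, f}   OUT={b, c, d, e, f}
  B7:   IN={b, c, d, e, f}   OUT={a, b, c, f}
  B8:   IN={a, b, c, f}   OUT={}

Merge at B7: OUT[B7] = IN[B8] = {a, b, c, f}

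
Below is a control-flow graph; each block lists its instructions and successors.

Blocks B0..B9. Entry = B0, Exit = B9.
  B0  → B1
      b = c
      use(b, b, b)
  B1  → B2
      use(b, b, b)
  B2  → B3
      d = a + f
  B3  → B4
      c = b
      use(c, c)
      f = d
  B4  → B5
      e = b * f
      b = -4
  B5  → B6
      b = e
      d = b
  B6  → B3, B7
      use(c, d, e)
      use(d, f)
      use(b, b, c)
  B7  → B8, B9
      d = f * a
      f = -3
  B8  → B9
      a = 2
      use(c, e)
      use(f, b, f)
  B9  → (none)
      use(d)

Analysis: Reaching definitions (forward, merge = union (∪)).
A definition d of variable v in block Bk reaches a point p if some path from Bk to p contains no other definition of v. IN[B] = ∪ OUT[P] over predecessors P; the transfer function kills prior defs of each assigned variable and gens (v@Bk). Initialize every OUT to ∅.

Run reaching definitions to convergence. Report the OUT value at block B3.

Per-block solution:
  B0:   IN={}   OUT={b@B0}
  B1:   IN={b@B0}   OUT={b@B0}
  B2:   IN={b@B0}   OUT={b@B0, d@B2}
  B3:   IN={b@B0, b@B5, c@B3, d@B2, d@B5, e@B4, f@B3}   OUT={b@B0, b@B5, c@B3, d@B2, d@B5, e@B4, f@B3}
  B4:   IN={b@B0, b@B5, c@B3, d@B2, d@B5, e@B4, f@B3}   OUT={b@B4, c@B3, d@B2, d@B5, e@B4, f@B3}
  B5:   IN={b@B4, c@B3, d@B2, d@B5, e@B4, f@B3}   OUT={b@B5, c@B3, d@B5, e@B4, f@B3}
  B6:   IN={b@B5, c@B3, d@B5, e@B4, f@B3}   OUT={b@B5, c@B3, d@B5, e@B4, f@B3}
  B7:   IN={b@B5, c@B3, d@B5, e@B4, f@B3}   OUT={b@B5, c@B3, d@B7, e@B4, f@B7}
  B8:   IN={b@B5, c@B3, d@B7, e@B4, f@B7}   OUT={a@B8, b@B5, c@B3, d@B7, e@B4, f@B7}
  B9:   IN={a@B8, b@B5, c@B3, d@B7, e@B4, f@B7}   OUT={a@B8, b@B5, c@B3, d@B7, e@B4, f@B7}

Merge at B3: IN[B3] = OUT[B2] ⊔ OUT[B6] = {b@B0, b@B5, c@B3, d@B2, d@B5, e@B4, f@B3}
Applying B3's transfer function to that IN value gives OUT[B3] (row B3 above).

Answer: {b@B0, b@B5, c@B3, d@B2, d@B5, e@B4, f@B3}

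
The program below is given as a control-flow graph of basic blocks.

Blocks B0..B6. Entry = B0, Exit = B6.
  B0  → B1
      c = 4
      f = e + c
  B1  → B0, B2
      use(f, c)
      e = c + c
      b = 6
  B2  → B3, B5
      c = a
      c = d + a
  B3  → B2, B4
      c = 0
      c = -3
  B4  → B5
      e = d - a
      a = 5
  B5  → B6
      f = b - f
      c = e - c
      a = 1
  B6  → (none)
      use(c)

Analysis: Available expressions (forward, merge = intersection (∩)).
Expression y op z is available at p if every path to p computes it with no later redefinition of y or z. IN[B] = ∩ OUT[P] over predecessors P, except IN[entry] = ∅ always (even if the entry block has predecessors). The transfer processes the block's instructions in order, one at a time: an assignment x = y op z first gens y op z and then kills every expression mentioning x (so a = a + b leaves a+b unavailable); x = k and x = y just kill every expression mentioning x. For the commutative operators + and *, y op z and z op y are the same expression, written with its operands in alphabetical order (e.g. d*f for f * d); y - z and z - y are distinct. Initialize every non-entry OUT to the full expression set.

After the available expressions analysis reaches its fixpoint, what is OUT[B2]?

Converged values:
  B0:  IN={}  OUT={c+e}
  B1:  IN={c+e}  OUT={c+c}
  B2:  IN={}  OUT={a+d}
  B3:  IN={a+d}  OUT={a+d}
  B4:  IN={a+d}  OUT={}
  B5:  IN={}  OUT={}
  B6:  IN={}  OUT={}

Merge at B2: IN[B2] = OUT[B1] ∩ OUT[B3] = {}
Applying B2's transfer function to that IN value gives OUT[B2] (row B2 above).

Answer: {a+d}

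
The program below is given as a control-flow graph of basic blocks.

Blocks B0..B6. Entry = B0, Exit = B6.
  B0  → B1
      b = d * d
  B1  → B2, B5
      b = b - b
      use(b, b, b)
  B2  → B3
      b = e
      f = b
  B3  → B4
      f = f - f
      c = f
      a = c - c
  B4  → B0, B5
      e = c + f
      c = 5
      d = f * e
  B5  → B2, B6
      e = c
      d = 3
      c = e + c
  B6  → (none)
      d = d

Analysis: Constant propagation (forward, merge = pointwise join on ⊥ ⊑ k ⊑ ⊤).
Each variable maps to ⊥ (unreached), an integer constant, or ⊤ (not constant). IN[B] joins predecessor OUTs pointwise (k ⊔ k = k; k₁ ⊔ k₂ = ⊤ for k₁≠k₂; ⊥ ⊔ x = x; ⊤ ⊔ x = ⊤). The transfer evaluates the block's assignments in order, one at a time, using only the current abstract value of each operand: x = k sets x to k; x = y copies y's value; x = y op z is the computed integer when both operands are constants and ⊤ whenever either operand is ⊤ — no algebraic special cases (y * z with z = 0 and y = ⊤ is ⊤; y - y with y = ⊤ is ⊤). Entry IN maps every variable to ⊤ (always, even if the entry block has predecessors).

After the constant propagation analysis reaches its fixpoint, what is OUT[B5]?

Answer: {a: ⊤, b: ⊤, c: ⊤, d: 3, e: ⊤, f: ⊤}

Derivation:
Converged values:
  B0: | IN=(all ⊤) | OUT=(all ⊤)
  B1: | IN=(all ⊤) | OUT=(all ⊤)
  B2: | IN=(all ⊤) | OUT=(all ⊤)
  B3: | IN=(all ⊤) | OUT=(all ⊤)
  B4: | IN=(all ⊤) | OUT={c:5; rest ⊤}
  B5: | IN=(all ⊤) | OUT={d:3; rest ⊤}
  B6: | IN={d:3; rest ⊤} | OUT={d:3; rest ⊤}

Merge at B5: IN[B5] = OUT[B1] ⊔ OUT[B4] = {a: ⊤, b: ⊤, c: ⊤, d: ⊤, e: ⊤, f: ⊤}
Applying B5's transfer function to that IN value gives OUT[B5] (row B5 above).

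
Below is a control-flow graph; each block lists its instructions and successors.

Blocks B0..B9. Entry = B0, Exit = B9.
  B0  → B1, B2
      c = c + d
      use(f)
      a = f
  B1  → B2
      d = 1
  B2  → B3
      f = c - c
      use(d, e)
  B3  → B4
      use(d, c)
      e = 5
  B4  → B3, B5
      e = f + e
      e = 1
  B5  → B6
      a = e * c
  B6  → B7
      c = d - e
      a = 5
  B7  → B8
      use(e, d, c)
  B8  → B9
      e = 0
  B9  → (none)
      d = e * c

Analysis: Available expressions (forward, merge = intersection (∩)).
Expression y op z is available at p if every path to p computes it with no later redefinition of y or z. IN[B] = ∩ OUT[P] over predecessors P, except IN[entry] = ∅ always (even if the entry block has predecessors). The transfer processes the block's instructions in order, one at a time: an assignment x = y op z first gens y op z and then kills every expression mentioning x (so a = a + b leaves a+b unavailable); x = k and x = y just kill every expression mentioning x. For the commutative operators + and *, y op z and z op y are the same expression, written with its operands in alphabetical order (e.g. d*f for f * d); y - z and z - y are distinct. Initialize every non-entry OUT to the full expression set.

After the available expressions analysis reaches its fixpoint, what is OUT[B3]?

Per-block solution:
  B0:   IN={}   OUT={}
  B1:   IN={}   OUT={}
  B2:   IN={}   OUT={c-c}
  B3:   IN={c-c}   OUT={c-c}
  B4:   IN={c-c}   OUT={c-c}
  B5:   IN={c-c}   OUT={c*e, c-c}
  B6:   IN={c*e, c-c}   OUT={d-e}
  B7:   IN={d-e}   OUT={d-e}
  B8:   IN={d-e}   OUT={}
  B9:   IN={}   OUT={c*e}

Merge at B3: IN[B3] = OUT[B2] ∩ OUT[B4] = {c-c}
Applying B3's transfer function to that IN value gives OUT[B3] (row B3 above).

Answer: {c-c}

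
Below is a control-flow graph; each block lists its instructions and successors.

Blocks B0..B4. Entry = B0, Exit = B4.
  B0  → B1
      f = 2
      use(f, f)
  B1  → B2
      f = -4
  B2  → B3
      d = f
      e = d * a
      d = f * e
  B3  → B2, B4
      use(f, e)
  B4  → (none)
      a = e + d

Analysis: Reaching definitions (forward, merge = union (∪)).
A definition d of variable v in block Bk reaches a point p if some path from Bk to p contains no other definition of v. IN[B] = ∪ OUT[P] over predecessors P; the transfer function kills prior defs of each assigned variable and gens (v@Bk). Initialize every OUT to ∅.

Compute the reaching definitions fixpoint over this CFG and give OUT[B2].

Answer: {d@B2, e@B2, f@B1}

Working:
Per-block solution:
  B0:   IN={}   OUT={f@B0}
  B1:   IN={f@B0}   OUT={f@B1}
  B2:   IN={d@B2, e@B2, f@B1}   OUT={d@B2, e@B2, f@B1}
  B3:   IN={d@B2, e@B2, f@B1}   OUT={d@B2, e@B2, f@B1}
  B4:   IN={d@B2, e@B2, f@B1}   OUT={a@B4, d@B2, e@B2, f@B1}

Merge at B2: IN[B2] = OUT[B1] ⊔ OUT[B3] = {d@B2, e@B2, f@B1}
Applying B2's transfer function to that IN value gives OUT[B2] (row B2 above).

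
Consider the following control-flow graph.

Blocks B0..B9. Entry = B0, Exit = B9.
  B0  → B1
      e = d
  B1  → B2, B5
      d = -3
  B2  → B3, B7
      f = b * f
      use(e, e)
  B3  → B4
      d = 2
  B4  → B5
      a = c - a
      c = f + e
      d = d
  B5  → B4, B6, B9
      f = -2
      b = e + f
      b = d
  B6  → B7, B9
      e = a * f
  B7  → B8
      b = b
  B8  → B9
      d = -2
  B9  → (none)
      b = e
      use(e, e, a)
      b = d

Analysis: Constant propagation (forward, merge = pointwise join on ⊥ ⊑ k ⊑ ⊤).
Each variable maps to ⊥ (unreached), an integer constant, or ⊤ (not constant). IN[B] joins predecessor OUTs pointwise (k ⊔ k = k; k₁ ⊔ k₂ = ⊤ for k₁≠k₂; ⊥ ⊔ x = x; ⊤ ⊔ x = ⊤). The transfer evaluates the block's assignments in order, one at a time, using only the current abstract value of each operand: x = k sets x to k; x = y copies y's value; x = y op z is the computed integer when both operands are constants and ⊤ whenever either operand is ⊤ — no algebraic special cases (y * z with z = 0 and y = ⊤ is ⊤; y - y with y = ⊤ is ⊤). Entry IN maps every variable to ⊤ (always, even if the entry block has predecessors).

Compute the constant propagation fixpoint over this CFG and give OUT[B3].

Answer: {a: ⊤, b: ⊤, c: ⊤, d: 2, e: ⊤, f: ⊤}

Derivation:
Converged values:
  B0:   IN=(all ⊤)   OUT=(all ⊤)
  B1:   IN=(all ⊤)   OUT={d:-3; rest ⊤}
  B2:   IN={d:-3; rest ⊤}   OUT={d:-3; rest ⊤}
  B3:   IN={d:-3; rest ⊤}   OUT={d:2; rest ⊤}
  B4:   IN=(all ⊤)   OUT=(all ⊤)
  B5:   IN=(all ⊤)   OUT={f:-2; rest ⊤}
  B6:   IN={f:-2; rest ⊤}   OUT={f:-2; rest ⊤}
  B7:   IN=(all ⊤)   OUT=(all ⊤)
  B8:   IN=(all ⊤)   OUT={d:-2; rest ⊤}
  B9:   IN=(all ⊤)   OUT=(all ⊤)

Merge at B3: IN[B3] = OUT[B2] = {a: ⊤, b: ⊤, c: ⊤, d: -3, e: ⊤, f: ⊤}
Applying B3's transfer function to that IN value gives OUT[B3] (row B3 above).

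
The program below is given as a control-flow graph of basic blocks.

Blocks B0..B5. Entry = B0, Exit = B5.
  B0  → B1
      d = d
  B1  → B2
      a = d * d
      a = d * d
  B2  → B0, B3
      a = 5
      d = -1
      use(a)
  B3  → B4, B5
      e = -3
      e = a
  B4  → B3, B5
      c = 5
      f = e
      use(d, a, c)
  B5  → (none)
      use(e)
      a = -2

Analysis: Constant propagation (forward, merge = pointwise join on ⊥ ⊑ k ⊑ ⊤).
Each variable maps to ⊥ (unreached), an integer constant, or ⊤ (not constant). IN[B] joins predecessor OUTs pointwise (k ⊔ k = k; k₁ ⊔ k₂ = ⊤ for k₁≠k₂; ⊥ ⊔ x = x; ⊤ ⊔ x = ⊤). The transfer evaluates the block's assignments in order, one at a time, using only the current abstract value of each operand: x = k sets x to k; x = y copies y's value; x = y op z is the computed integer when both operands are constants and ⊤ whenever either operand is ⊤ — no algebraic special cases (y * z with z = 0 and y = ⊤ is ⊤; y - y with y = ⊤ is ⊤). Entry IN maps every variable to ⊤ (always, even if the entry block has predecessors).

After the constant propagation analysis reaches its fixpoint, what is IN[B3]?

Per-block solution:
  B0:   IN=(all ⊤)   OUT=(all ⊤)
  B1:   IN=(all ⊤)   OUT=(all ⊤)
  B2:   IN=(all ⊤)   OUT={a:5, d:-1; rest ⊤}
  B3:   IN={a:5, d:-1; rest ⊤}   OUT={a:5, d:-1, e:5; rest ⊤}
  B4:   IN={a:5, d:-1, e:5; rest ⊤}   OUT={a:5, c:5, d:-1, e:5, f:5; rest ⊤}
  B5:   IN={a:5, d:-1, e:5; rest ⊤}   OUT={a:-2, d:-1, e:5; rest ⊤}

Merge at B3: IN[B3] = OUT[B2] ⊔ OUT[B4] = {a: 5, b: ⊤, c: ⊤, d: -1, e: ⊤, f: ⊤}

Answer: {a: 5, b: ⊤, c: ⊤, d: -1, e: ⊤, f: ⊤}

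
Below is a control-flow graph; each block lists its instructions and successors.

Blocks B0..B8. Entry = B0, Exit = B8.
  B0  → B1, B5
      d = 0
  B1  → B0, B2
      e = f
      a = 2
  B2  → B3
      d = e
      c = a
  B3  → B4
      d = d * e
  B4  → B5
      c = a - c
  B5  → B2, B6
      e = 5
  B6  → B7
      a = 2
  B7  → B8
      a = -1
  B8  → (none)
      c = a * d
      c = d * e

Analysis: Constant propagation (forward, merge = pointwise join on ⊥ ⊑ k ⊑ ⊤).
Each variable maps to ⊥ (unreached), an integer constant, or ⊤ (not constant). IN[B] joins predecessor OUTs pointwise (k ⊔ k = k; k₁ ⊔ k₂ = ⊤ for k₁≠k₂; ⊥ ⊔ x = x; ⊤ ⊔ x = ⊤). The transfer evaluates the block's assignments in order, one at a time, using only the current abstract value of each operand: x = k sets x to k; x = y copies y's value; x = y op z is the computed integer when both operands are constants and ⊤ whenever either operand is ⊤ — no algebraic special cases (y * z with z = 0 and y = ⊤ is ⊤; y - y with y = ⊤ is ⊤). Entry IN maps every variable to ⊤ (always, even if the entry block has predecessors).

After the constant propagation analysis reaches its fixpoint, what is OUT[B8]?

Answer: {a: -1, b: ⊤, c: ⊤, d: ⊤, e: 5, f: ⊤}

Working:
Converged values:
  B0: | IN=(all ⊤) | OUT={d:0; rest ⊤}
  B1: | IN={d:0; rest ⊤} | OUT={a:2, d:0; rest ⊤}
  B2: | IN=(all ⊤) | OUT=(all ⊤)
  B3: | IN=(all ⊤) | OUT=(all ⊤)
  B4: | IN=(all ⊤) | OUT=(all ⊤)
  B5: | IN=(all ⊤) | OUT={e:5; rest ⊤}
  B6: | IN={e:5; rest ⊤} | OUT={a:2, e:5; rest ⊤}
  B7: | IN={a:2, e:5; rest ⊤} | OUT={a:-1, e:5; rest ⊤}
  B8: | IN={a:-1, e:5; rest ⊤} | OUT={a:-1, e:5; rest ⊤}

Merge at B8: IN[B8] = OUT[B7] = {a: -1, b: ⊤, c: ⊤, d: ⊤, e: 5, f: ⊤}
Applying B8's transfer function to that IN value gives OUT[B8] (row B8 above).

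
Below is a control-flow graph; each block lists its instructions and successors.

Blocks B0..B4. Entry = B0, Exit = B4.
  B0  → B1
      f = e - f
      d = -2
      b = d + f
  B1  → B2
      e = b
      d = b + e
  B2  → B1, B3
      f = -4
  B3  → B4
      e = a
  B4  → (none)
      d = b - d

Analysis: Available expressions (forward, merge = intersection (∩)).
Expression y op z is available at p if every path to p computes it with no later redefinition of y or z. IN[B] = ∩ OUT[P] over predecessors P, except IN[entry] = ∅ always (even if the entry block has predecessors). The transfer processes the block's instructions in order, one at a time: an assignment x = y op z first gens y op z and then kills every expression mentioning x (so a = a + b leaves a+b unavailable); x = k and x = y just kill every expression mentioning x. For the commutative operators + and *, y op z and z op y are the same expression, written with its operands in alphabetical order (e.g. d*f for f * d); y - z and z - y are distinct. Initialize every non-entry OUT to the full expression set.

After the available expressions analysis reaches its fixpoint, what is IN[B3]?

Answer: {b+e}

Working:
Converged values:
  B0: | IN={} | OUT={d+f}
  B1: | IN={} | OUT={b+e}
  B2: | IN={b+e} | OUT={b+e}
  B3: | IN={b+e} | OUT={}
  B4: | IN={} | OUT={}

Merge at B3: IN[B3] = OUT[B2] = {b+e}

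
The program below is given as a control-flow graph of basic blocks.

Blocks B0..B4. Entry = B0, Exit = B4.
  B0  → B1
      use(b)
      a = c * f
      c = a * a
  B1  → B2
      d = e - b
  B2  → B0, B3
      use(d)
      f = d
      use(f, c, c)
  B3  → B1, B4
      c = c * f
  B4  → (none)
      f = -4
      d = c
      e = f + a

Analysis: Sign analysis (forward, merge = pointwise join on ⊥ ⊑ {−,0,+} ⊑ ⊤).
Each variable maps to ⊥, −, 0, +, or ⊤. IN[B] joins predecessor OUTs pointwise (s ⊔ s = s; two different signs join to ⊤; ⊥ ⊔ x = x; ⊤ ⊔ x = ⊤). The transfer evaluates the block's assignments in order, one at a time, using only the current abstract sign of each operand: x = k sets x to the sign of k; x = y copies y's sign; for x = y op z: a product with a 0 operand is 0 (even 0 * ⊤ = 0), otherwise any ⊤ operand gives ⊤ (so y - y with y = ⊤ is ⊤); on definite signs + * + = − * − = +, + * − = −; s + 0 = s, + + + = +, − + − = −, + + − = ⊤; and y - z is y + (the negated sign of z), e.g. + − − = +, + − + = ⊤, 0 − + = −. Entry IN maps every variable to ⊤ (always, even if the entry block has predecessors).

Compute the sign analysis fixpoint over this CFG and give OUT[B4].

Answer: {a: ⊤, b: ⊤, c: ⊤, d: ⊤, e: ⊤, f: -}

Working:
Per-block solution:
  B0: | IN=(all ⊤) | OUT=(all ⊤)
  B1: | IN=(all ⊤) | OUT=(all ⊤)
  B2: | IN=(all ⊤) | OUT=(all ⊤)
  B3: | IN=(all ⊤) | OUT=(all ⊤)
  B4: | IN=(all ⊤) | OUT={f:-; rest ⊤}

Merge at B4: IN[B4] = OUT[B3] = {a: ⊤, b: ⊤, c: ⊤, d: ⊤, e: ⊤, f: ⊤}
Applying B4's transfer function to that IN value gives OUT[B4] (row B4 above).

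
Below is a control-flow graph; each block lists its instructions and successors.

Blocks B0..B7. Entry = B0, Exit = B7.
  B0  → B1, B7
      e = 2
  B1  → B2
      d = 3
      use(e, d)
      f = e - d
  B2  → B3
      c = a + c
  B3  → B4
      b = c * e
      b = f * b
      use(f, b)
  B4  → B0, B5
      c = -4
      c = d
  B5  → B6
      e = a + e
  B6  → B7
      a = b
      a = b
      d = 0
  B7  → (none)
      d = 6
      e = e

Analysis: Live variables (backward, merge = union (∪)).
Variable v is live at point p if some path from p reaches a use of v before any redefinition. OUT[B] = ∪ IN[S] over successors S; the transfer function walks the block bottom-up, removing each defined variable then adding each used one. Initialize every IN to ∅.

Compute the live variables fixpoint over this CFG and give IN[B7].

Answer: {e}

Trace:
Fixpoint table:
  B0:  IN={a, c}  OUT={a, c, e}
  B1:  IN={a, c, e}  OUT={a, c, d, e, f}
  B2:  IN={a, c, d, e, f}  OUT={a, c, d, e, f}
  B3:  IN={a, c, d, e, f}  OUT={a, b, d, e}
  B4:  IN={a, b, d, e}  OUT={a, b, c, e}
  B5:  IN={a, b, e}  OUT={b, e}
  B6:  IN={b, e}  OUT={e}
  B7:  IN={e}  OUT={}

B7 is the boundary node: OUT[B7] = {}
Applying B7's transfer function to that OUT value gives IN[B7] (row B7 above).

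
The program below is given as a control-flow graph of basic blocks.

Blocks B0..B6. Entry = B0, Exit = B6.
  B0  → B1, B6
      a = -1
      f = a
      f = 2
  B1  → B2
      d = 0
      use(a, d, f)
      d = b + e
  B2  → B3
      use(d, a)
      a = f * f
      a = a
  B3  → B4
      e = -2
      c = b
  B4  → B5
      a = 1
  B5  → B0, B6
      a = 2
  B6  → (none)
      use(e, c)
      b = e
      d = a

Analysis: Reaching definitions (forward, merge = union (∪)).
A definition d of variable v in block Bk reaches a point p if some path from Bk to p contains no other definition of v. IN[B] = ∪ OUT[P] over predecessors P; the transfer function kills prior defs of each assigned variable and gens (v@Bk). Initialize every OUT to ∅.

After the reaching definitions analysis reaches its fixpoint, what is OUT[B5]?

Answer: {a@B5, c@B3, d@B1, e@B3, f@B0}

Derivation:
Converged values:
  B0: | IN={a@B5, c@B3, d@B1, e@B3, f@B0} | OUT={a@B0, c@B3, d@B1, e@B3, f@B0}
  B1: | IN={a@B0, c@B3, d@B1, e@B3, f@B0} | OUT={a@B0, c@B3, d@B1, e@B3, f@B0}
  B2: | IN={a@B0, c@B3, d@B1, e@B3, f@B0} | OUT={a@B2, c@B3, d@B1, e@B3, f@B0}
  B3: | IN={a@B2, c@B3, d@B1, e@B3, f@B0} | OUT={a@B2, c@B3, d@B1, e@B3, f@B0}
  B4: | IN={a@B2, c@B3, d@B1, e@B3, f@B0} | OUT={a@B4, c@B3, d@B1, e@B3, f@B0}
  B5: | IN={a@B4, c@B3, d@B1, e@B3, f@B0} | OUT={a@B5, c@B3, d@B1, e@B3, f@B0}
  B6: | IN={a@B0, a@B5, c@B3, d@B1, e@B3, f@B0} | OUT={a@B0, a@B5, b@B6, c@B3, d@B6, e@B3, f@B0}

Merge at B5: IN[B5] = OUT[B4] = {a@B4, c@B3, d@B1, e@B3, f@B0}
Applying B5's transfer function to that IN value gives OUT[B5] (row B5 above).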